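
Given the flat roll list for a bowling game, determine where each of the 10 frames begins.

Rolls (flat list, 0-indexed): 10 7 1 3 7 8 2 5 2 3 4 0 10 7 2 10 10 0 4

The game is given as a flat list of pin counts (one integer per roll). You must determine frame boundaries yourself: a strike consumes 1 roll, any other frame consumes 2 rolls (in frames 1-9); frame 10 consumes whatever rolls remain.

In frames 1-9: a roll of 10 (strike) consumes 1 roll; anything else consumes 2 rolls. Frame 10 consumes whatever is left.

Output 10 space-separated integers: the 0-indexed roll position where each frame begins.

Frame 1 starts at roll index 0: roll=10 (strike), consumes 1 roll
Frame 2 starts at roll index 1: rolls=7,1 (sum=8), consumes 2 rolls
Frame 3 starts at roll index 3: rolls=3,7 (sum=10), consumes 2 rolls
Frame 4 starts at roll index 5: rolls=8,2 (sum=10), consumes 2 rolls
Frame 5 starts at roll index 7: rolls=5,2 (sum=7), consumes 2 rolls
Frame 6 starts at roll index 9: rolls=3,4 (sum=7), consumes 2 rolls
Frame 7 starts at roll index 11: rolls=0,10 (sum=10), consumes 2 rolls
Frame 8 starts at roll index 13: rolls=7,2 (sum=9), consumes 2 rolls
Frame 9 starts at roll index 15: roll=10 (strike), consumes 1 roll
Frame 10 starts at roll index 16: 3 remaining rolls

Answer: 0 1 3 5 7 9 11 13 15 16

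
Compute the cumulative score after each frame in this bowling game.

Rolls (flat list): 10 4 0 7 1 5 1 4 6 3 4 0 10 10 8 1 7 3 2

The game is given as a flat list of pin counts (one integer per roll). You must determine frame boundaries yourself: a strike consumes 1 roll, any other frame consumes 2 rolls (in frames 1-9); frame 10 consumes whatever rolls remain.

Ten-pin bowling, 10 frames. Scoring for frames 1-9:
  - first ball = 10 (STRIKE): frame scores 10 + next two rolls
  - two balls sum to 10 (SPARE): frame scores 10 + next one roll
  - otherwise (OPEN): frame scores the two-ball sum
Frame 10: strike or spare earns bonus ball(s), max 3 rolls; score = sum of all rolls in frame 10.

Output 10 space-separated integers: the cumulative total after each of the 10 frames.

Frame 1: STRIKE. 10 + next two rolls (4+0) = 14. Cumulative: 14
Frame 2: OPEN (4+0=4). Cumulative: 18
Frame 3: OPEN (7+1=8). Cumulative: 26
Frame 4: OPEN (5+1=6). Cumulative: 32
Frame 5: SPARE (4+6=10). 10 + next roll (3) = 13. Cumulative: 45
Frame 6: OPEN (3+4=7). Cumulative: 52
Frame 7: SPARE (0+10=10). 10 + next roll (10) = 20. Cumulative: 72
Frame 8: STRIKE. 10 + next two rolls (8+1) = 19. Cumulative: 91
Frame 9: OPEN (8+1=9). Cumulative: 100
Frame 10: SPARE. Sum of all frame-10 rolls (7+3+2) = 12. Cumulative: 112

Answer: 14 18 26 32 45 52 72 91 100 112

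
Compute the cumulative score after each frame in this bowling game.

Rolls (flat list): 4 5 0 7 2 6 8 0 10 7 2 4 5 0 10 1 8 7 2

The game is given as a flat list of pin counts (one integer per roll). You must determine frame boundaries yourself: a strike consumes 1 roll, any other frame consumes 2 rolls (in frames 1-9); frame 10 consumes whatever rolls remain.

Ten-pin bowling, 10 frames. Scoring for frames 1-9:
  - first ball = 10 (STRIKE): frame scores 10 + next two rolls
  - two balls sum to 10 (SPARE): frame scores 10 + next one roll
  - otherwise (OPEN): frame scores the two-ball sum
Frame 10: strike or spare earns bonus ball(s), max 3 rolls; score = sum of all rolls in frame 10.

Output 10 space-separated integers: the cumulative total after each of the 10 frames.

Answer: 9 16 24 32 51 60 69 80 89 98

Derivation:
Frame 1: OPEN (4+5=9). Cumulative: 9
Frame 2: OPEN (0+7=7). Cumulative: 16
Frame 3: OPEN (2+6=8). Cumulative: 24
Frame 4: OPEN (8+0=8). Cumulative: 32
Frame 5: STRIKE. 10 + next two rolls (7+2) = 19. Cumulative: 51
Frame 6: OPEN (7+2=9). Cumulative: 60
Frame 7: OPEN (4+5=9). Cumulative: 69
Frame 8: SPARE (0+10=10). 10 + next roll (1) = 11. Cumulative: 80
Frame 9: OPEN (1+8=9). Cumulative: 89
Frame 10: OPEN. Sum of all frame-10 rolls (7+2) = 9. Cumulative: 98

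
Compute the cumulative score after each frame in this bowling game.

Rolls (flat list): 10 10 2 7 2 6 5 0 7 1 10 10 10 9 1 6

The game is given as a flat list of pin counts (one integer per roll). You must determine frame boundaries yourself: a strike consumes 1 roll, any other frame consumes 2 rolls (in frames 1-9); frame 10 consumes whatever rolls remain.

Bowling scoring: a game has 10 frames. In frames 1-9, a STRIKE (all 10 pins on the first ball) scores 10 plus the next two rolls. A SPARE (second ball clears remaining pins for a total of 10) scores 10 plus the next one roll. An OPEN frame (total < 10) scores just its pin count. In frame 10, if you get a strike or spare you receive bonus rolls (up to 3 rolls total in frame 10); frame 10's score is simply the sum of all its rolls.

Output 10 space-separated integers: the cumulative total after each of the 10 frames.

Frame 1: STRIKE. 10 + next two rolls (10+2) = 22. Cumulative: 22
Frame 2: STRIKE. 10 + next two rolls (2+7) = 19. Cumulative: 41
Frame 3: OPEN (2+7=9). Cumulative: 50
Frame 4: OPEN (2+6=8). Cumulative: 58
Frame 5: OPEN (5+0=5). Cumulative: 63
Frame 6: OPEN (7+1=8). Cumulative: 71
Frame 7: STRIKE. 10 + next two rolls (10+10) = 30. Cumulative: 101
Frame 8: STRIKE. 10 + next two rolls (10+9) = 29. Cumulative: 130
Frame 9: STRIKE. 10 + next two rolls (9+1) = 20. Cumulative: 150
Frame 10: SPARE. Sum of all frame-10 rolls (9+1+6) = 16. Cumulative: 166

Answer: 22 41 50 58 63 71 101 130 150 166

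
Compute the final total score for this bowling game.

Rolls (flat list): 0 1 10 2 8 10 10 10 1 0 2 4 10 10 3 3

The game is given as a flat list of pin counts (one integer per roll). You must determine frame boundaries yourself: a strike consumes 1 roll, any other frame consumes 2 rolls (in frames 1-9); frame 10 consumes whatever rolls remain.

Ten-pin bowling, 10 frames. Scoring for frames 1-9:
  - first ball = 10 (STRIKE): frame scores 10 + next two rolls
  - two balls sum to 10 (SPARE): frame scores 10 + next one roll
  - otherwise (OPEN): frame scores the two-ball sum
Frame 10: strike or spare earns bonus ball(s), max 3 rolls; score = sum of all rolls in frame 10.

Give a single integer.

Frame 1: OPEN (0+1=1). Cumulative: 1
Frame 2: STRIKE. 10 + next two rolls (2+8) = 20. Cumulative: 21
Frame 3: SPARE (2+8=10). 10 + next roll (10) = 20. Cumulative: 41
Frame 4: STRIKE. 10 + next two rolls (10+10) = 30. Cumulative: 71
Frame 5: STRIKE. 10 + next two rolls (10+1) = 21. Cumulative: 92
Frame 6: STRIKE. 10 + next two rolls (1+0) = 11. Cumulative: 103
Frame 7: OPEN (1+0=1). Cumulative: 104
Frame 8: OPEN (2+4=6). Cumulative: 110
Frame 9: STRIKE. 10 + next two rolls (10+3) = 23. Cumulative: 133
Frame 10: STRIKE. Sum of all frame-10 rolls (10+3+3) = 16. Cumulative: 149

Answer: 149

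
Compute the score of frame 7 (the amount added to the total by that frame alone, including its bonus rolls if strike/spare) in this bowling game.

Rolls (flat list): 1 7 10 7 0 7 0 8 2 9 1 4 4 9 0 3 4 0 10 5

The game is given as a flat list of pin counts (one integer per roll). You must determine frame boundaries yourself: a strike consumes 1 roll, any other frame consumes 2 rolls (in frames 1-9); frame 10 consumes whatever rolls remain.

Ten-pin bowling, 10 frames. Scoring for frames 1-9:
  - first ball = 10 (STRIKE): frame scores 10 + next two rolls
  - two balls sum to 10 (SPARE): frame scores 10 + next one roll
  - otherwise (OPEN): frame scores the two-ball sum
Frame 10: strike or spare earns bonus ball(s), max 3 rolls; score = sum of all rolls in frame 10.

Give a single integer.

Answer: 8

Derivation:
Frame 1: OPEN (1+7=8). Cumulative: 8
Frame 2: STRIKE. 10 + next two rolls (7+0) = 17. Cumulative: 25
Frame 3: OPEN (7+0=7). Cumulative: 32
Frame 4: OPEN (7+0=7). Cumulative: 39
Frame 5: SPARE (8+2=10). 10 + next roll (9) = 19. Cumulative: 58
Frame 6: SPARE (9+1=10). 10 + next roll (4) = 14. Cumulative: 72
Frame 7: OPEN (4+4=8). Cumulative: 80
Frame 8: OPEN (9+0=9). Cumulative: 89
Frame 9: OPEN (3+4=7). Cumulative: 96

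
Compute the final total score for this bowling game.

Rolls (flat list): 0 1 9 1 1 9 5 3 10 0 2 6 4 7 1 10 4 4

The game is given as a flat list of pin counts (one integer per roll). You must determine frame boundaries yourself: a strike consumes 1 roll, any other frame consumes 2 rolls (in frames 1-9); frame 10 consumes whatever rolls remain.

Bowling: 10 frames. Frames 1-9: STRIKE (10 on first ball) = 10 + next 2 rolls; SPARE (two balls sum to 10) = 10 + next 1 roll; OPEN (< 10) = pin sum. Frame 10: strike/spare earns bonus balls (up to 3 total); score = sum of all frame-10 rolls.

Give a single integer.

Answer: 100

Derivation:
Frame 1: OPEN (0+1=1). Cumulative: 1
Frame 2: SPARE (9+1=10). 10 + next roll (1) = 11. Cumulative: 12
Frame 3: SPARE (1+9=10). 10 + next roll (5) = 15. Cumulative: 27
Frame 4: OPEN (5+3=8). Cumulative: 35
Frame 5: STRIKE. 10 + next two rolls (0+2) = 12. Cumulative: 47
Frame 6: OPEN (0+2=2). Cumulative: 49
Frame 7: SPARE (6+4=10). 10 + next roll (7) = 17. Cumulative: 66
Frame 8: OPEN (7+1=8). Cumulative: 74
Frame 9: STRIKE. 10 + next two rolls (4+4) = 18. Cumulative: 92
Frame 10: OPEN. Sum of all frame-10 rolls (4+4) = 8. Cumulative: 100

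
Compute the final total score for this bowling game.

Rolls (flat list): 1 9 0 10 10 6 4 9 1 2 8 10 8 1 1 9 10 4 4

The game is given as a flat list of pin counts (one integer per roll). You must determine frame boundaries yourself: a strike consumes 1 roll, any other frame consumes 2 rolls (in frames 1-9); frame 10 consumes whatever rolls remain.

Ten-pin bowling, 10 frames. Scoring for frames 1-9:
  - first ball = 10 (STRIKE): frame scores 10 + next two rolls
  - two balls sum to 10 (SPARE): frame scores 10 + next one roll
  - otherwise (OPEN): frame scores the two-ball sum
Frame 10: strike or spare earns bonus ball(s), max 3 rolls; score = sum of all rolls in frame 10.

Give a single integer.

Answer: 167

Derivation:
Frame 1: SPARE (1+9=10). 10 + next roll (0) = 10. Cumulative: 10
Frame 2: SPARE (0+10=10). 10 + next roll (10) = 20. Cumulative: 30
Frame 3: STRIKE. 10 + next two rolls (6+4) = 20. Cumulative: 50
Frame 4: SPARE (6+4=10). 10 + next roll (9) = 19. Cumulative: 69
Frame 5: SPARE (9+1=10). 10 + next roll (2) = 12. Cumulative: 81
Frame 6: SPARE (2+8=10). 10 + next roll (10) = 20. Cumulative: 101
Frame 7: STRIKE. 10 + next two rolls (8+1) = 19. Cumulative: 120
Frame 8: OPEN (8+1=9). Cumulative: 129
Frame 9: SPARE (1+9=10). 10 + next roll (10) = 20. Cumulative: 149
Frame 10: STRIKE. Sum of all frame-10 rolls (10+4+4) = 18. Cumulative: 167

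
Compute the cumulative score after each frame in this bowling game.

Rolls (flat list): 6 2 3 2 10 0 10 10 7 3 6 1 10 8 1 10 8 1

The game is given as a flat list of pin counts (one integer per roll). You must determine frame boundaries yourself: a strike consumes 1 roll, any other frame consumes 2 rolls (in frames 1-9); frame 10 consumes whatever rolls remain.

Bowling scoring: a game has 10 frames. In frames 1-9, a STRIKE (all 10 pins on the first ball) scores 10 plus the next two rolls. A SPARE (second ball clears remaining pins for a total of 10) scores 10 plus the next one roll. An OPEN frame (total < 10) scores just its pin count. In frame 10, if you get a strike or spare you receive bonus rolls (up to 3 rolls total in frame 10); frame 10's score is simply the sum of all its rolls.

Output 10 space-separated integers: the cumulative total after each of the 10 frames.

Answer: 8 13 33 53 73 89 96 115 124 143

Derivation:
Frame 1: OPEN (6+2=8). Cumulative: 8
Frame 2: OPEN (3+2=5). Cumulative: 13
Frame 3: STRIKE. 10 + next two rolls (0+10) = 20. Cumulative: 33
Frame 4: SPARE (0+10=10). 10 + next roll (10) = 20. Cumulative: 53
Frame 5: STRIKE. 10 + next two rolls (7+3) = 20. Cumulative: 73
Frame 6: SPARE (7+3=10). 10 + next roll (6) = 16. Cumulative: 89
Frame 7: OPEN (6+1=7). Cumulative: 96
Frame 8: STRIKE. 10 + next two rolls (8+1) = 19. Cumulative: 115
Frame 9: OPEN (8+1=9). Cumulative: 124
Frame 10: STRIKE. Sum of all frame-10 rolls (10+8+1) = 19. Cumulative: 143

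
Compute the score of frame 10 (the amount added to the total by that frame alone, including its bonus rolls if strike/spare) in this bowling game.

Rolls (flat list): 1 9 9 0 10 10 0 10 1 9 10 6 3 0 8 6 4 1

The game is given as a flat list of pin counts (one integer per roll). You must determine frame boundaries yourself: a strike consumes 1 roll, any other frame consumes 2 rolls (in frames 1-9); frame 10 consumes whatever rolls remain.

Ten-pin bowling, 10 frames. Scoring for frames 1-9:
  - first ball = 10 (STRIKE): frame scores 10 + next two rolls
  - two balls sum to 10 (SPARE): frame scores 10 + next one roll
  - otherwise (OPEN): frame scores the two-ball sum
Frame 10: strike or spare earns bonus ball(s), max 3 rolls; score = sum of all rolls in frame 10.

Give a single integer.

Frame 1: SPARE (1+9=10). 10 + next roll (9) = 19. Cumulative: 19
Frame 2: OPEN (9+0=9). Cumulative: 28
Frame 3: STRIKE. 10 + next two rolls (10+0) = 20. Cumulative: 48
Frame 4: STRIKE. 10 + next two rolls (0+10) = 20. Cumulative: 68
Frame 5: SPARE (0+10=10). 10 + next roll (1) = 11. Cumulative: 79
Frame 6: SPARE (1+9=10). 10 + next roll (10) = 20. Cumulative: 99
Frame 7: STRIKE. 10 + next two rolls (6+3) = 19. Cumulative: 118
Frame 8: OPEN (6+3=9). Cumulative: 127
Frame 9: OPEN (0+8=8). Cumulative: 135
Frame 10: SPARE. Sum of all frame-10 rolls (6+4+1) = 11. Cumulative: 146

Answer: 11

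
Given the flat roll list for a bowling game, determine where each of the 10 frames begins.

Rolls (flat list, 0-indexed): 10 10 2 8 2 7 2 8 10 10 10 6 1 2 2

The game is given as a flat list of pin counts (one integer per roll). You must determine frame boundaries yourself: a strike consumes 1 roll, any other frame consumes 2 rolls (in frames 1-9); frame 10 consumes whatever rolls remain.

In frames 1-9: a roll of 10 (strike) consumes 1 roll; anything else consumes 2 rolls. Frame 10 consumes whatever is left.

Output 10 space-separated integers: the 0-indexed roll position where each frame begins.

Frame 1 starts at roll index 0: roll=10 (strike), consumes 1 roll
Frame 2 starts at roll index 1: roll=10 (strike), consumes 1 roll
Frame 3 starts at roll index 2: rolls=2,8 (sum=10), consumes 2 rolls
Frame 4 starts at roll index 4: rolls=2,7 (sum=9), consumes 2 rolls
Frame 5 starts at roll index 6: rolls=2,8 (sum=10), consumes 2 rolls
Frame 6 starts at roll index 8: roll=10 (strike), consumes 1 roll
Frame 7 starts at roll index 9: roll=10 (strike), consumes 1 roll
Frame 8 starts at roll index 10: roll=10 (strike), consumes 1 roll
Frame 9 starts at roll index 11: rolls=6,1 (sum=7), consumes 2 rolls
Frame 10 starts at roll index 13: 2 remaining rolls

Answer: 0 1 2 4 6 8 9 10 11 13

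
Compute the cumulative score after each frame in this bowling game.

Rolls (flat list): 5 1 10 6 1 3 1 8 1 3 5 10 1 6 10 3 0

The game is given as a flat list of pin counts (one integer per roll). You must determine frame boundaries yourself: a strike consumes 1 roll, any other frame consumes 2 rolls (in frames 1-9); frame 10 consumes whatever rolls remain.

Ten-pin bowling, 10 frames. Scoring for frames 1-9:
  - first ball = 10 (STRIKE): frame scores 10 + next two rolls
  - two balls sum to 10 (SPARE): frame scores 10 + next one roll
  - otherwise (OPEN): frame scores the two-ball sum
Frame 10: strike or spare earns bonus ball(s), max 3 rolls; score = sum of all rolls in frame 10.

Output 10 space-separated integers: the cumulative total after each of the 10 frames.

Frame 1: OPEN (5+1=6). Cumulative: 6
Frame 2: STRIKE. 10 + next two rolls (6+1) = 17. Cumulative: 23
Frame 3: OPEN (6+1=7). Cumulative: 30
Frame 4: OPEN (3+1=4). Cumulative: 34
Frame 5: OPEN (8+1=9). Cumulative: 43
Frame 6: OPEN (3+5=8). Cumulative: 51
Frame 7: STRIKE. 10 + next two rolls (1+6) = 17. Cumulative: 68
Frame 8: OPEN (1+6=7). Cumulative: 75
Frame 9: STRIKE. 10 + next two rolls (3+0) = 13. Cumulative: 88
Frame 10: OPEN. Sum of all frame-10 rolls (3+0) = 3. Cumulative: 91

Answer: 6 23 30 34 43 51 68 75 88 91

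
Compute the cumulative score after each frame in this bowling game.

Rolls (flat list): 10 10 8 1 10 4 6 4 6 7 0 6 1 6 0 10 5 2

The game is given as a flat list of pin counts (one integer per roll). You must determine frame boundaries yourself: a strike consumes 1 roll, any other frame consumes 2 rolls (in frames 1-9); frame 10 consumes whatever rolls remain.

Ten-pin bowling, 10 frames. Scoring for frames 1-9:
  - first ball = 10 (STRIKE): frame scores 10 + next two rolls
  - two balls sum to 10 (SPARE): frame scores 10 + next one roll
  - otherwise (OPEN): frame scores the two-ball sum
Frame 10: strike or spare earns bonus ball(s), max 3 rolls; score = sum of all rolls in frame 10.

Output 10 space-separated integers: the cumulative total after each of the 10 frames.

Frame 1: STRIKE. 10 + next two rolls (10+8) = 28. Cumulative: 28
Frame 2: STRIKE. 10 + next two rolls (8+1) = 19. Cumulative: 47
Frame 3: OPEN (8+1=9). Cumulative: 56
Frame 4: STRIKE. 10 + next two rolls (4+6) = 20. Cumulative: 76
Frame 5: SPARE (4+6=10). 10 + next roll (4) = 14. Cumulative: 90
Frame 6: SPARE (4+6=10). 10 + next roll (7) = 17. Cumulative: 107
Frame 7: OPEN (7+0=7). Cumulative: 114
Frame 8: OPEN (6+1=7). Cumulative: 121
Frame 9: OPEN (6+0=6). Cumulative: 127
Frame 10: STRIKE. Sum of all frame-10 rolls (10+5+2) = 17. Cumulative: 144

Answer: 28 47 56 76 90 107 114 121 127 144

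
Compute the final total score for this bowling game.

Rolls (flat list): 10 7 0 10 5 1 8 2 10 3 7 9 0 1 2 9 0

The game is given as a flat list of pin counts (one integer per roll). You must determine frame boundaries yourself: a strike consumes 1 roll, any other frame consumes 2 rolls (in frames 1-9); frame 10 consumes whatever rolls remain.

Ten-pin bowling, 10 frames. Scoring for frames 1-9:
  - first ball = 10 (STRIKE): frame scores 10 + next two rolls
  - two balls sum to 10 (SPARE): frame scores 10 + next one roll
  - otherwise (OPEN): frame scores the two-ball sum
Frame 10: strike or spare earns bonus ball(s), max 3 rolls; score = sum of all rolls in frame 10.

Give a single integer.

Frame 1: STRIKE. 10 + next two rolls (7+0) = 17. Cumulative: 17
Frame 2: OPEN (7+0=7). Cumulative: 24
Frame 3: STRIKE. 10 + next two rolls (5+1) = 16. Cumulative: 40
Frame 4: OPEN (5+1=6). Cumulative: 46
Frame 5: SPARE (8+2=10). 10 + next roll (10) = 20. Cumulative: 66
Frame 6: STRIKE. 10 + next two rolls (3+7) = 20. Cumulative: 86
Frame 7: SPARE (3+7=10). 10 + next roll (9) = 19. Cumulative: 105
Frame 8: OPEN (9+0=9). Cumulative: 114
Frame 9: OPEN (1+2=3). Cumulative: 117
Frame 10: OPEN. Sum of all frame-10 rolls (9+0) = 9. Cumulative: 126

Answer: 126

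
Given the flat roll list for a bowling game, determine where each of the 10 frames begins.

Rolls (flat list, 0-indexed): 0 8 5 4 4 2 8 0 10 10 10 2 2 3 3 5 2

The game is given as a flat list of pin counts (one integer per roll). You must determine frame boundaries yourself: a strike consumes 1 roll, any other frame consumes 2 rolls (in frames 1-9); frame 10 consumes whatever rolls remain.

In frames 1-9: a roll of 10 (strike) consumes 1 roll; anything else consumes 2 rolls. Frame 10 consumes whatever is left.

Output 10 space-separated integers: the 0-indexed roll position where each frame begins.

Frame 1 starts at roll index 0: rolls=0,8 (sum=8), consumes 2 rolls
Frame 2 starts at roll index 2: rolls=5,4 (sum=9), consumes 2 rolls
Frame 3 starts at roll index 4: rolls=4,2 (sum=6), consumes 2 rolls
Frame 4 starts at roll index 6: rolls=8,0 (sum=8), consumes 2 rolls
Frame 5 starts at roll index 8: roll=10 (strike), consumes 1 roll
Frame 6 starts at roll index 9: roll=10 (strike), consumes 1 roll
Frame 7 starts at roll index 10: roll=10 (strike), consumes 1 roll
Frame 8 starts at roll index 11: rolls=2,2 (sum=4), consumes 2 rolls
Frame 9 starts at roll index 13: rolls=3,3 (sum=6), consumes 2 rolls
Frame 10 starts at roll index 15: 2 remaining rolls

Answer: 0 2 4 6 8 9 10 11 13 15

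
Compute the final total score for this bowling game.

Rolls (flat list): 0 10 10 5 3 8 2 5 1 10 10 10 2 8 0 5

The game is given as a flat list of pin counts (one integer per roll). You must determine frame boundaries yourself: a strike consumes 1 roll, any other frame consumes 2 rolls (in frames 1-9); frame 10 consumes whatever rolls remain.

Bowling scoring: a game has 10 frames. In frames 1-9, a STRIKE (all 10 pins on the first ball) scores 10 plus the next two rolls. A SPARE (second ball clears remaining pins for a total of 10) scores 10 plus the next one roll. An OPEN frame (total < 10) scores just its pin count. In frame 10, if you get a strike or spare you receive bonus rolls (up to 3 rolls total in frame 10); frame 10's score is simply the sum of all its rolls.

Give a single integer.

Answer: 154

Derivation:
Frame 1: SPARE (0+10=10). 10 + next roll (10) = 20. Cumulative: 20
Frame 2: STRIKE. 10 + next two rolls (5+3) = 18. Cumulative: 38
Frame 3: OPEN (5+3=8). Cumulative: 46
Frame 4: SPARE (8+2=10). 10 + next roll (5) = 15. Cumulative: 61
Frame 5: OPEN (5+1=6). Cumulative: 67
Frame 6: STRIKE. 10 + next two rolls (10+10) = 30. Cumulative: 97
Frame 7: STRIKE. 10 + next two rolls (10+2) = 22. Cumulative: 119
Frame 8: STRIKE. 10 + next two rolls (2+8) = 20. Cumulative: 139
Frame 9: SPARE (2+8=10). 10 + next roll (0) = 10. Cumulative: 149
Frame 10: OPEN. Sum of all frame-10 rolls (0+5) = 5. Cumulative: 154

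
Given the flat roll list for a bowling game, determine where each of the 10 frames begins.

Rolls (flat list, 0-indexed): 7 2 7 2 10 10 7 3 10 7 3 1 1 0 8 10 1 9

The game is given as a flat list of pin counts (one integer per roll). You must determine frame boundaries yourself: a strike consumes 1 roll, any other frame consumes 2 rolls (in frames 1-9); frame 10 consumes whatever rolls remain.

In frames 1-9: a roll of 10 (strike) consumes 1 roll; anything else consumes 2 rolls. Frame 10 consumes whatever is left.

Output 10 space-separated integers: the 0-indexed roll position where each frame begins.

Frame 1 starts at roll index 0: rolls=7,2 (sum=9), consumes 2 rolls
Frame 2 starts at roll index 2: rolls=7,2 (sum=9), consumes 2 rolls
Frame 3 starts at roll index 4: roll=10 (strike), consumes 1 roll
Frame 4 starts at roll index 5: roll=10 (strike), consumes 1 roll
Frame 5 starts at roll index 6: rolls=7,3 (sum=10), consumes 2 rolls
Frame 6 starts at roll index 8: roll=10 (strike), consumes 1 roll
Frame 7 starts at roll index 9: rolls=7,3 (sum=10), consumes 2 rolls
Frame 8 starts at roll index 11: rolls=1,1 (sum=2), consumes 2 rolls
Frame 9 starts at roll index 13: rolls=0,8 (sum=8), consumes 2 rolls
Frame 10 starts at roll index 15: 3 remaining rolls

Answer: 0 2 4 5 6 8 9 11 13 15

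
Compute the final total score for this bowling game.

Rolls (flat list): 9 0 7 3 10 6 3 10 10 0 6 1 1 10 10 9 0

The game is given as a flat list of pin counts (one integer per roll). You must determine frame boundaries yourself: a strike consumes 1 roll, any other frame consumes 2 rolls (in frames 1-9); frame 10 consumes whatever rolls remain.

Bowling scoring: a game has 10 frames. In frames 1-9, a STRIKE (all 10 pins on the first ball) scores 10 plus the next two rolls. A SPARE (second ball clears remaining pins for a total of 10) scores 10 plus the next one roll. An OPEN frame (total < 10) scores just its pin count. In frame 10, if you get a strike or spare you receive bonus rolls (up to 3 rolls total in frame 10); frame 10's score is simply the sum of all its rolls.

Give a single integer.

Frame 1: OPEN (9+0=9). Cumulative: 9
Frame 2: SPARE (7+3=10). 10 + next roll (10) = 20. Cumulative: 29
Frame 3: STRIKE. 10 + next two rolls (6+3) = 19. Cumulative: 48
Frame 4: OPEN (6+3=9). Cumulative: 57
Frame 5: STRIKE. 10 + next two rolls (10+0) = 20. Cumulative: 77
Frame 6: STRIKE. 10 + next two rolls (0+6) = 16. Cumulative: 93
Frame 7: OPEN (0+6=6). Cumulative: 99
Frame 8: OPEN (1+1=2). Cumulative: 101
Frame 9: STRIKE. 10 + next two rolls (10+9) = 29. Cumulative: 130
Frame 10: STRIKE. Sum of all frame-10 rolls (10+9+0) = 19. Cumulative: 149

Answer: 149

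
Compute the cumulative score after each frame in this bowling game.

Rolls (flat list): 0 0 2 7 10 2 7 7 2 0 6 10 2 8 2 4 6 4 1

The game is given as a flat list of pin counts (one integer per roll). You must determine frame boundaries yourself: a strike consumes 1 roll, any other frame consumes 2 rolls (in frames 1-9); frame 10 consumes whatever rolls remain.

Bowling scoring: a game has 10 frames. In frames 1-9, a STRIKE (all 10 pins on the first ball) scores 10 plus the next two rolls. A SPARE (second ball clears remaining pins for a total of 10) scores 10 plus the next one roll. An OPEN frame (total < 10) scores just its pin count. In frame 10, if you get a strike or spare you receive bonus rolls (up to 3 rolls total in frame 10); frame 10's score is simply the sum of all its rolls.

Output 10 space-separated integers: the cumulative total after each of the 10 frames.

Answer: 0 9 28 37 46 52 72 84 90 101

Derivation:
Frame 1: OPEN (0+0=0). Cumulative: 0
Frame 2: OPEN (2+7=9). Cumulative: 9
Frame 3: STRIKE. 10 + next two rolls (2+7) = 19. Cumulative: 28
Frame 4: OPEN (2+7=9). Cumulative: 37
Frame 5: OPEN (7+2=9). Cumulative: 46
Frame 6: OPEN (0+6=6). Cumulative: 52
Frame 7: STRIKE. 10 + next two rolls (2+8) = 20. Cumulative: 72
Frame 8: SPARE (2+8=10). 10 + next roll (2) = 12. Cumulative: 84
Frame 9: OPEN (2+4=6). Cumulative: 90
Frame 10: SPARE. Sum of all frame-10 rolls (6+4+1) = 11. Cumulative: 101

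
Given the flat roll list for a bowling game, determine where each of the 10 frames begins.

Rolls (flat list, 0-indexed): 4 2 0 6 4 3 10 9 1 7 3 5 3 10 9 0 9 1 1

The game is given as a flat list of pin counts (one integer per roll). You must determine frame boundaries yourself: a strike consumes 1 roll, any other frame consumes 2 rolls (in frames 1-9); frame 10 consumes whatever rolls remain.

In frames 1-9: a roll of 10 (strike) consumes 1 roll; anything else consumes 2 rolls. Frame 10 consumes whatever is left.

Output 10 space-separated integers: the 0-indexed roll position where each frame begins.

Answer: 0 2 4 6 7 9 11 13 14 16

Derivation:
Frame 1 starts at roll index 0: rolls=4,2 (sum=6), consumes 2 rolls
Frame 2 starts at roll index 2: rolls=0,6 (sum=6), consumes 2 rolls
Frame 3 starts at roll index 4: rolls=4,3 (sum=7), consumes 2 rolls
Frame 4 starts at roll index 6: roll=10 (strike), consumes 1 roll
Frame 5 starts at roll index 7: rolls=9,1 (sum=10), consumes 2 rolls
Frame 6 starts at roll index 9: rolls=7,3 (sum=10), consumes 2 rolls
Frame 7 starts at roll index 11: rolls=5,3 (sum=8), consumes 2 rolls
Frame 8 starts at roll index 13: roll=10 (strike), consumes 1 roll
Frame 9 starts at roll index 14: rolls=9,0 (sum=9), consumes 2 rolls
Frame 10 starts at roll index 16: 3 remaining rolls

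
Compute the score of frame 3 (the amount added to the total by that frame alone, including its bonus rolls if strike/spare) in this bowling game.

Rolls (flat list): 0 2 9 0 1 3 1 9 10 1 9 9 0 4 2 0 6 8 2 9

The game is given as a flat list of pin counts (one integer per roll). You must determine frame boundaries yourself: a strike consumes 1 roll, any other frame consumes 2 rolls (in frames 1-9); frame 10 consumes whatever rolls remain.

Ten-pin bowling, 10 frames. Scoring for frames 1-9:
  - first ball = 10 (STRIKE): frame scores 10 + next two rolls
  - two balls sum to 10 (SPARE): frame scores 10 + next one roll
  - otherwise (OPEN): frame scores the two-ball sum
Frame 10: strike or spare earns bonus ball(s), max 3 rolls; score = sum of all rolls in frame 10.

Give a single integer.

Answer: 4

Derivation:
Frame 1: OPEN (0+2=2). Cumulative: 2
Frame 2: OPEN (9+0=9). Cumulative: 11
Frame 3: OPEN (1+3=4). Cumulative: 15
Frame 4: SPARE (1+9=10). 10 + next roll (10) = 20. Cumulative: 35
Frame 5: STRIKE. 10 + next two rolls (1+9) = 20. Cumulative: 55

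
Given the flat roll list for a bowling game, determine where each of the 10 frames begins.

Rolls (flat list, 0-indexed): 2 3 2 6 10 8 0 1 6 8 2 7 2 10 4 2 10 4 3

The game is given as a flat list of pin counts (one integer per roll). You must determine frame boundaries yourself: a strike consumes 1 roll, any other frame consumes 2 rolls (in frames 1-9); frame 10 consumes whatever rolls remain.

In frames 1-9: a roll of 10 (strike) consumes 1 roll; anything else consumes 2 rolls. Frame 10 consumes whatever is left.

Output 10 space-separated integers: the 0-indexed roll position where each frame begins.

Answer: 0 2 4 5 7 9 11 13 14 16

Derivation:
Frame 1 starts at roll index 0: rolls=2,3 (sum=5), consumes 2 rolls
Frame 2 starts at roll index 2: rolls=2,6 (sum=8), consumes 2 rolls
Frame 3 starts at roll index 4: roll=10 (strike), consumes 1 roll
Frame 4 starts at roll index 5: rolls=8,0 (sum=8), consumes 2 rolls
Frame 5 starts at roll index 7: rolls=1,6 (sum=7), consumes 2 rolls
Frame 6 starts at roll index 9: rolls=8,2 (sum=10), consumes 2 rolls
Frame 7 starts at roll index 11: rolls=7,2 (sum=9), consumes 2 rolls
Frame 8 starts at roll index 13: roll=10 (strike), consumes 1 roll
Frame 9 starts at roll index 14: rolls=4,2 (sum=6), consumes 2 rolls
Frame 10 starts at roll index 16: 3 remaining rolls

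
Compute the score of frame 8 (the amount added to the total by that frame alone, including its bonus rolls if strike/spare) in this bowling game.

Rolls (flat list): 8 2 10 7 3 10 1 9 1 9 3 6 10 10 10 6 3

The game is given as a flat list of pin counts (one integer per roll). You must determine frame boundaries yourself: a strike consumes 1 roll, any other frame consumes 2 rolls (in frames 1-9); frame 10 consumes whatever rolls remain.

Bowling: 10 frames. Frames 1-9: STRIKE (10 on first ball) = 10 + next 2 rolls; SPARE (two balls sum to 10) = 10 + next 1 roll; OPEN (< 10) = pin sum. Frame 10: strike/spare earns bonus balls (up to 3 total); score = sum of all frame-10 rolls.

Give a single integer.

Frame 1: SPARE (8+2=10). 10 + next roll (10) = 20. Cumulative: 20
Frame 2: STRIKE. 10 + next two rolls (7+3) = 20. Cumulative: 40
Frame 3: SPARE (7+3=10). 10 + next roll (10) = 20. Cumulative: 60
Frame 4: STRIKE. 10 + next two rolls (1+9) = 20. Cumulative: 80
Frame 5: SPARE (1+9=10). 10 + next roll (1) = 11. Cumulative: 91
Frame 6: SPARE (1+9=10). 10 + next roll (3) = 13. Cumulative: 104
Frame 7: OPEN (3+6=9). Cumulative: 113
Frame 8: STRIKE. 10 + next two rolls (10+10) = 30. Cumulative: 143
Frame 9: STRIKE. 10 + next two rolls (10+6) = 26. Cumulative: 169
Frame 10: STRIKE. Sum of all frame-10 rolls (10+6+3) = 19. Cumulative: 188

Answer: 30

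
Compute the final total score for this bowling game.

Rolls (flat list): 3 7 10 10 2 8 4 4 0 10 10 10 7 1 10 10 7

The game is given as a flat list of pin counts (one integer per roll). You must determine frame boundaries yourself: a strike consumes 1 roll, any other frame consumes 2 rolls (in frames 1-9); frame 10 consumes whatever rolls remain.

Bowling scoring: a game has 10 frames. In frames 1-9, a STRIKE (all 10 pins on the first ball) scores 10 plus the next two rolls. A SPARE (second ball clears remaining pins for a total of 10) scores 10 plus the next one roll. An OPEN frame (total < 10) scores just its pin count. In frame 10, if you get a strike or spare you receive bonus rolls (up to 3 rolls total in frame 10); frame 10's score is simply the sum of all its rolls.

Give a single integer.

Answer: 184

Derivation:
Frame 1: SPARE (3+7=10). 10 + next roll (10) = 20. Cumulative: 20
Frame 2: STRIKE. 10 + next two rolls (10+2) = 22. Cumulative: 42
Frame 3: STRIKE. 10 + next two rolls (2+8) = 20. Cumulative: 62
Frame 4: SPARE (2+8=10). 10 + next roll (4) = 14. Cumulative: 76
Frame 5: OPEN (4+4=8). Cumulative: 84
Frame 6: SPARE (0+10=10). 10 + next roll (10) = 20. Cumulative: 104
Frame 7: STRIKE. 10 + next two rolls (10+7) = 27. Cumulative: 131
Frame 8: STRIKE. 10 + next two rolls (7+1) = 18. Cumulative: 149
Frame 9: OPEN (7+1=8). Cumulative: 157
Frame 10: STRIKE. Sum of all frame-10 rolls (10+10+7) = 27. Cumulative: 184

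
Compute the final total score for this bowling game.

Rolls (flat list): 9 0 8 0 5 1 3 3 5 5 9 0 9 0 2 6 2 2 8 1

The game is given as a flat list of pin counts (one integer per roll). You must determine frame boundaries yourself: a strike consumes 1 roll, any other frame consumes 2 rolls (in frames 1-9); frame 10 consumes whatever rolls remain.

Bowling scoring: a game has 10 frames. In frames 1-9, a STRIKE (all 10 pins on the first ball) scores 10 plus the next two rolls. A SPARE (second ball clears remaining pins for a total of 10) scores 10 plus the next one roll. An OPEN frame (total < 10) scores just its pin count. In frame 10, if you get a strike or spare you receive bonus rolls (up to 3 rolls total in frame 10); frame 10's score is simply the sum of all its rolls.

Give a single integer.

Frame 1: OPEN (9+0=9). Cumulative: 9
Frame 2: OPEN (8+0=8). Cumulative: 17
Frame 3: OPEN (5+1=6). Cumulative: 23
Frame 4: OPEN (3+3=6). Cumulative: 29
Frame 5: SPARE (5+5=10). 10 + next roll (9) = 19. Cumulative: 48
Frame 6: OPEN (9+0=9). Cumulative: 57
Frame 7: OPEN (9+0=9). Cumulative: 66
Frame 8: OPEN (2+6=8). Cumulative: 74
Frame 9: OPEN (2+2=4). Cumulative: 78
Frame 10: OPEN. Sum of all frame-10 rolls (8+1) = 9. Cumulative: 87

Answer: 87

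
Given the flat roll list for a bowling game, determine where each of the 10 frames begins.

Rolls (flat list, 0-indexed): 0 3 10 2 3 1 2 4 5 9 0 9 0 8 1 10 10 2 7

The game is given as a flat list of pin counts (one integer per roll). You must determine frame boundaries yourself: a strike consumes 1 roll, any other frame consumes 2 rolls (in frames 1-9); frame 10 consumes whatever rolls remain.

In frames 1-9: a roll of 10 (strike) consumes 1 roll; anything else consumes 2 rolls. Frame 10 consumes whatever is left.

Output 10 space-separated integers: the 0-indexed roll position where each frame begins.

Frame 1 starts at roll index 0: rolls=0,3 (sum=3), consumes 2 rolls
Frame 2 starts at roll index 2: roll=10 (strike), consumes 1 roll
Frame 3 starts at roll index 3: rolls=2,3 (sum=5), consumes 2 rolls
Frame 4 starts at roll index 5: rolls=1,2 (sum=3), consumes 2 rolls
Frame 5 starts at roll index 7: rolls=4,5 (sum=9), consumes 2 rolls
Frame 6 starts at roll index 9: rolls=9,0 (sum=9), consumes 2 rolls
Frame 7 starts at roll index 11: rolls=9,0 (sum=9), consumes 2 rolls
Frame 8 starts at roll index 13: rolls=8,1 (sum=9), consumes 2 rolls
Frame 9 starts at roll index 15: roll=10 (strike), consumes 1 roll
Frame 10 starts at roll index 16: 3 remaining rolls

Answer: 0 2 3 5 7 9 11 13 15 16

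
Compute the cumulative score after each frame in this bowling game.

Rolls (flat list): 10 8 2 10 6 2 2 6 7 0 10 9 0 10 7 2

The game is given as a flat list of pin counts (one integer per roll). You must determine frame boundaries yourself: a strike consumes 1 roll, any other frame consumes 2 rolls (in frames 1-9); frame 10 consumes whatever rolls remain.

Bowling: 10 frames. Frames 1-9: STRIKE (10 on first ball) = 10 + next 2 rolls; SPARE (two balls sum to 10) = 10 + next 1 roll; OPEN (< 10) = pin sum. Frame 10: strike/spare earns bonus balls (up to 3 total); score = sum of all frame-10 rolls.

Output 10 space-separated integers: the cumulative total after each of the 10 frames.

Frame 1: STRIKE. 10 + next two rolls (8+2) = 20. Cumulative: 20
Frame 2: SPARE (8+2=10). 10 + next roll (10) = 20. Cumulative: 40
Frame 3: STRIKE. 10 + next two rolls (6+2) = 18. Cumulative: 58
Frame 4: OPEN (6+2=8). Cumulative: 66
Frame 5: OPEN (2+6=8). Cumulative: 74
Frame 6: OPEN (7+0=7). Cumulative: 81
Frame 7: STRIKE. 10 + next two rolls (9+0) = 19. Cumulative: 100
Frame 8: OPEN (9+0=9). Cumulative: 109
Frame 9: STRIKE. 10 + next two rolls (7+2) = 19. Cumulative: 128
Frame 10: OPEN. Sum of all frame-10 rolls (7+2) = 9. Cumulative: 137

Answer: 20 40 58 66 74 81 100 109 128 137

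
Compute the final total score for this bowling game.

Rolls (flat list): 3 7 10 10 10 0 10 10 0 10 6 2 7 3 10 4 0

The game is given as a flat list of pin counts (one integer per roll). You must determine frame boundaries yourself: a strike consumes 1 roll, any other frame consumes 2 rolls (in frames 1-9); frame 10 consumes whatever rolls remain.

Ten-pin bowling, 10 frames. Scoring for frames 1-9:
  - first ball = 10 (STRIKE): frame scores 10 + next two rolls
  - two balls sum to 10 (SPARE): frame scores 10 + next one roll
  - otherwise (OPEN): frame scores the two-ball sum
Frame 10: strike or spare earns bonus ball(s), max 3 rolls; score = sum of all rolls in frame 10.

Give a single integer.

Answer: 188

Derivation:
Frame 1: SPARE (3+7=10). 10 + next roll (10) = 20. Cumulative: 20
Frame 2: STRIKE. 10 + next two rolls (10+10) = 30. Cumulative: 50
Frame 3: STRIKE. 10 + next two rolls (10+0) = 20. Cumulative: 70
Frame 4: STRIKE. 10 + next two rolls (0+10) = 20. Cumulative: 90
Frame 5: SPARE (0+10=10). 10 + next roll (10) = 20. Cumulative: 110
Frame 6: STRIKE. 10 + next two rolls (0+10) = 20. Cumulative: 130
Frame 7: SPARE (0+10=10). 10 + next roll (6) = 16. Cumulative: 146
Frame 8: OPEN (6+2=8). Cumulative: 154
Frame 9: SPARE (7+3=10). 10 + next roll (10) = 20. Cumulative: 174
Frame 10: STRIKE. Sum of all frame-10 rolls (10+4+0) = 14. Cumulative: 188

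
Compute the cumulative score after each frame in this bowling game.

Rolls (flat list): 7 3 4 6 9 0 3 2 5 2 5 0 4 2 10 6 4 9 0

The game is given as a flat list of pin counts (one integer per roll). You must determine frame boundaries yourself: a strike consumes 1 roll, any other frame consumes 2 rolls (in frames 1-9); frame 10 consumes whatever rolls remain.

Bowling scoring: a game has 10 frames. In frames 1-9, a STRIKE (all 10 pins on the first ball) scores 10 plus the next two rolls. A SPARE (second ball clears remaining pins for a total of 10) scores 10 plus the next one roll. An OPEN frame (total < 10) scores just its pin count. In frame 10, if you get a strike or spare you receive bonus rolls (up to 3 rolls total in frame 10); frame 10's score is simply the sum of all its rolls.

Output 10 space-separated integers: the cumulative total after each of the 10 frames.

Frame 1: SPARE (7+3=10). 10 + next roll (4) = 14. Cumulative: 14
Frame 2: SPARE (4+6=10). 10 + next roll (9) = 19. Cumulative: 33
Frame 3: OPEN (9+0=9). Cumulative: 42
Frame 4: OPEN (3+2=5). Cumulative: 47
Frame 5: OPEN (5+2=7). Cumulative: 54
Frame 6: OPEN (5+0=5). Cumulative: 59
Frame 7: OPEN (4+2=6). Cumulative: 65
Frame 8: STRIKE. 10 + next two rolls (6+4) = 20. Cumulative: 85
Frame 9: SPARE (6+4=10). 10 + next roll (9) = 19. Cumulative: 104
Frame 10: OPEN. Sum of all frame-10 rolls (9+0) = 9. Cumulative: 113

Answer: 14 33 42 47 54 59 65 85 104 113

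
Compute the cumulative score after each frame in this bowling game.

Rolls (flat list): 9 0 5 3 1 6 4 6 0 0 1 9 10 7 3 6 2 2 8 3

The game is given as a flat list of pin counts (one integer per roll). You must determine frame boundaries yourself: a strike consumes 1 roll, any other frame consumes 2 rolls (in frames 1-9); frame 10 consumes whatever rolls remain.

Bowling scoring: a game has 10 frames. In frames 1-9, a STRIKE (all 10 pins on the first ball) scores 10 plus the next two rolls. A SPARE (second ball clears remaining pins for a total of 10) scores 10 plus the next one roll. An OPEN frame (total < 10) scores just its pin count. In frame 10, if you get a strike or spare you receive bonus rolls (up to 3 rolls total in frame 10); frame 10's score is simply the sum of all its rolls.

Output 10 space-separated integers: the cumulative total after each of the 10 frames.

Frame 1: OPEN (9+0=9). Cumulative: 9
Frame 2: OPEN (5+3=8). Cumulative: 17
Frame 3: OPEN (1+6=7). Cumulative: 24
Frame 4: SPARE (4+6=10). 10 + next roll (0) = 10. Cumulative: 34
Frame 5: OPEN (0+0=0). Cumulative: 34
Frame 6: SPARE (1+9=10). 10 + next roll (10) = 20. Cumulative: 54
Frame 7: STRIKE. 10 + next two rolls (7+3) = 20. Cumulative: 74
Frame 8: SPARE (7+3=10). 10 + next roll (6) = 16. Cumulative: 90
Frame 9: OPEN (6+2=8). Cumulative: 98
Frame 10: SPARE. Sum of all frame-10 rolls (2+8+3) = 13. Cumulative: 111

Answer: 9 17 24 34 34 54 74 90 98 111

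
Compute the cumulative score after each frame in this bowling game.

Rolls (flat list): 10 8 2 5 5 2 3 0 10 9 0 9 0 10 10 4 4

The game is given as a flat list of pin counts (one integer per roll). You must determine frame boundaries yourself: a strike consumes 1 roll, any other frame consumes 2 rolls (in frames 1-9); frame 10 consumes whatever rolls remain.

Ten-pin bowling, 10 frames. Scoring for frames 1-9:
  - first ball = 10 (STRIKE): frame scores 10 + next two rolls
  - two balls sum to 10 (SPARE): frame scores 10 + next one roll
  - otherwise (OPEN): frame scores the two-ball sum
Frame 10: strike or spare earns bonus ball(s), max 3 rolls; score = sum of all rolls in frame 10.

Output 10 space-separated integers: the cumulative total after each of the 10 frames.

Frame 1: STRIKE. 10 + next two rolls (8+2) = 20. Cumulative: 20
Frame 2: SPARE (8+2=10). 10 + next roll (5) = 15. Cumulative: 35
Frame 3: SPARE (5+5=10). 10 + next roll (2) = 12. Cumulative: 47
Frame 4: OPEN (2+3=5). Cumulative: 52
Frame 5: SPARE (0+10=10). 10 + next roll (9) = 19. Cumulative: 71
Frame 6: OPEN (9+0=9). Cumulative: 80
Frame 7: OPEN (9+0=9). Cumulative: 89
Frame 8: STRIKE. 10 + next two rolls (10+4) = 24. Cumulative: 113
Frame 9: STRIKE. 10 + next two rolls (4+4) = 18. Cumulative: 131
Frame 10: OPEN. Sum of all frame-10 rolls (4+4) = 8. Cumulative: 139

Answer: 20 35 47 52 71 80 89 113 131 139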